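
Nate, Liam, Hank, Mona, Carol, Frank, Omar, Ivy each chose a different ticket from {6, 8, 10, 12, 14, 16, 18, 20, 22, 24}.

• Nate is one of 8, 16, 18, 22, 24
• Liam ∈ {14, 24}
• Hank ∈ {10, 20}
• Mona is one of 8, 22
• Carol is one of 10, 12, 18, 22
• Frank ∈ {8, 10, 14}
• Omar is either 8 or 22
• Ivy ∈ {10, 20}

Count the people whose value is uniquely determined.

2

The 2 variables Hank and Ivy are confined to {10, 20}, which locks those values in; drop them from Carol, Frank.
The 2 variables Mona and Omar are confined to {8, 22}, which locks those values in; drop them from Nate, Carol, Frank.
Frank's domain is down to {14}, so Frank = 14. So Liam can't be 14.
That leaves Liam = 24. Eliminate 24 elsewhere: Nate.
Determined: Liam=24, Frank=14. The other people each still have more than one consistent value. That makes 2.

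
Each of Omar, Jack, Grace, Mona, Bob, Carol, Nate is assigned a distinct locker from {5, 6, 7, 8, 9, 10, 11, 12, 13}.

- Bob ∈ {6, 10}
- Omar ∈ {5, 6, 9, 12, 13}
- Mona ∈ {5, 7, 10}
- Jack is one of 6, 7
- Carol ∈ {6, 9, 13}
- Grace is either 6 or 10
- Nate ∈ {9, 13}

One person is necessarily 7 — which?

Among the 7 variables, 12 fits only Omar (and all 7 values in {5, 6, 7, 9, 10, 12, 13} must be used), so Omar = 12.
Among the 6 still-open variables, 5 fits only Mona (and all 6 values in {5, 6, 7, 9, 10, 13} must be used), so Mona = 5.
Among the 5 still-open variables, 7 fits only Jack (and all 5 values in {6, 7, 9, 10, 13} must be used), so Jack = 7.

Jack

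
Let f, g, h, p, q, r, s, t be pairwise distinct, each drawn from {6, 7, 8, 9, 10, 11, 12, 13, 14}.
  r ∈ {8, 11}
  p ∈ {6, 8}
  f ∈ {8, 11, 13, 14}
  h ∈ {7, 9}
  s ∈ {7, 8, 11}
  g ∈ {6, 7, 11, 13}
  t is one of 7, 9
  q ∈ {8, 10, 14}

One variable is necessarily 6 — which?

The 8 variables draw from only 8 values {6, 7, 8, 9, 10, 11, 13, 14}, so each is used; only q can be 10, hence q = 10.
The 7 still-open variables together cover exactly {6, 7, 8, 9, 11, 13, 14} — 7 values for 7 variables — and 14 appears only in f's list, so f = 14.
The 6 still-open variables together cover exactly {6, 7, 8, 9, 11, 13} — 6 values for 6 variables — and 13 appears only in g's list, so g = 13.
Among the 5 still-open variables, 6 fits only p (and all 5 values in {6, 7, 8, 9, 11} must be used), so p = 6.

p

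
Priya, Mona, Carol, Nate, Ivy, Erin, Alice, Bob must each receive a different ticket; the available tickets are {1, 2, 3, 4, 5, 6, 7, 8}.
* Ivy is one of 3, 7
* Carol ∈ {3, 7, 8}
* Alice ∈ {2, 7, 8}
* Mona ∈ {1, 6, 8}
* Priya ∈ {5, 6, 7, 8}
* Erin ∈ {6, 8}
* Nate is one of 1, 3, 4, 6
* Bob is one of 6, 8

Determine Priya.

5

The 8 variables together cover exactly {1, 2, 3, 4, 5, 6, 7, 8} — 8 values for 8 variables — and 2 appears only in Alice's list, so Alice = 2.
Among the 7 still-open variables, 4 fits only Nate (and all 7 values in {1, 3, 4, 5, 6, 7, 8} must be used), so Nate = 4.
The 6 still-open variables together cover exactly {1, 3, 5, 6, 7, 8} — 6 values for 6 variables — and 1 appears only in Mona's list, so Mona = 1.
The 5 still-open variables together cover exactly {3, 5, 6, 7, 8} — 5 values for 5 variables — and 5 appears only in Priya's list, so Priya = 5.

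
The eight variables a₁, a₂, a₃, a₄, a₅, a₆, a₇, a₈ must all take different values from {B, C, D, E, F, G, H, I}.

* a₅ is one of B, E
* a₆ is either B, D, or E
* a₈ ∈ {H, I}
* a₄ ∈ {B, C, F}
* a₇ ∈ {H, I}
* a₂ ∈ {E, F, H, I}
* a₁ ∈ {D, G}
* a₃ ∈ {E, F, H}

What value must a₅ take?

B

The 8 variables together cover exactly {B, C, D, E, F, G, H, I} — 8 values for 8 variables — and C appears only in a₄'s list, so a₄ = C.
The 7 still-open variables draw from only 7 values {B, D, E, F, G, H, I}, so each is used; only a₁ can be G, hence a₁ = G.
Among the 6 still-open variables, D fits only a₆ (and all 6 values in {B, D, E, F, H, I} must be used), so a₆ = D.
The 5 still-open variables together cover exactly {B, E, F, H, I} — 5 values for 5 variables — and B appears only in a₅'s list, so a₅ = B.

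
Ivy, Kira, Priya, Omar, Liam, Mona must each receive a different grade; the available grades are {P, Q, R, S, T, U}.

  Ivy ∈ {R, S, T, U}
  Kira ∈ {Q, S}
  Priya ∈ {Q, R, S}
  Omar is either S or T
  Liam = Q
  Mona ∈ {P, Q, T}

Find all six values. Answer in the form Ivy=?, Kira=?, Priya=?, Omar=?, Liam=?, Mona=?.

Ivy=U, Kira=S, Priya=R, Omar=T, Liam=Q, Mona=P

Liam must be Q (only option left). Eliminate Q elsewhere: Kira, Priya, Mona.
Kira must be S (only option left). So Ivy, Priya, Omar can't be S.
Priya must be R (only option left). Remove R from Ivy.
Omar's domain is down to {T}, so Omar = T. Remove T from Ivy, Mona.
Mona must be P (only option left).
That leaves Ivy = U.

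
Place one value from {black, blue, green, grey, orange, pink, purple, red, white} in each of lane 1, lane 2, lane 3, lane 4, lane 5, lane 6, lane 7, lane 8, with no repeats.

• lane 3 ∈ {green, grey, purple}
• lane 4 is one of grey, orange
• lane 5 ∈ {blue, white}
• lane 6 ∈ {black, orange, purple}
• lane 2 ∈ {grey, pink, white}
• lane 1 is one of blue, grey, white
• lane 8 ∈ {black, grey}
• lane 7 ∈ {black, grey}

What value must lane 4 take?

orange

Among the 8 variables, green fits only lane 3 (and all 8 values in {black, blue, green, grey, orange, pink, purple, white} must be used), so lane 3 = green.
The 7 still-open variables together cover exactly {black, blue, grey, orange, pink, purple, white} — 7 values for 7 variables — and pink appears only in lane 2's list, so lane 2 = pink.
The 6 still-open variables draw from only 6 values {black, blue, grey, orange, purple, white}, so each is used; only lane 6 can be purple, hence lane 6 = purple.
The 5 still-open variables together cover exactly {black, blue, grey, orange, white} — 5 values for 5 variables — and orange appears only in lane 4's list, so lane 4 = orange.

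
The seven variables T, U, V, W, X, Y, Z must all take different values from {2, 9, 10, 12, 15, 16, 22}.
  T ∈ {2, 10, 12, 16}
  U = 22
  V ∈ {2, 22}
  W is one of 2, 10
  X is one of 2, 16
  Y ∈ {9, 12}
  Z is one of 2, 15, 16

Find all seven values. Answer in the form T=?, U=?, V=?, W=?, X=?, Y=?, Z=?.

T=12, U=22, V=2, W=10, X=16, Y=9, Z=15

U's domain is down to {22}, so U = 22. Strike 22 from V.
That leaves V = 2. Remove 2 from T, W, X, Z.
W's domain is down to {10}, so W = 10. Eliminate 10 elsewhere: T.
That leaves X = 16. Remove 16 from T, Z.
Z has just one choice, so Z = 15.
T must be 12 (only option left). Eliminate 12 elsewhere: Y.
That leaves Y = 9.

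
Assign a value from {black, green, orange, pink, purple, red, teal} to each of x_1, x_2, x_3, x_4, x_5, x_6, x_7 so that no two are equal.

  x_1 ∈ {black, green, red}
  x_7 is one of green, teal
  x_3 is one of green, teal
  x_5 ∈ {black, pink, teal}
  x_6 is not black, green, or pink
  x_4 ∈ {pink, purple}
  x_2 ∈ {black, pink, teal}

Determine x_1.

red

The 7 variables draw from only 7 values {black, green, orange, pink, purple, red, teal}, so each is used; only x_6 can be orange, hence x_6 = orange.
The 6 still-open variables draw from only 6 values {black, green, pink, purple, red, teal}, so each is used; only x_4 can be purple, hence x_4 = purple.
The 5 still-open variables draw from only 5 values {black, green, pink, red, teal}, so each is used; only x_1 can be red, hence x_1 = red.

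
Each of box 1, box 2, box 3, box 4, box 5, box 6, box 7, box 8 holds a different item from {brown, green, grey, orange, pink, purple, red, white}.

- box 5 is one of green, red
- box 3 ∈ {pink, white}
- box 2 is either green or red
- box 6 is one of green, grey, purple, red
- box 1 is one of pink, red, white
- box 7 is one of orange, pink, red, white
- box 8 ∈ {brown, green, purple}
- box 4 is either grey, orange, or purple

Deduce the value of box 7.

The 8 variables together cover exactly {brown, green, grey, orange, pink, purple, red, white} — 8 values for 8 variables — and brown appears only in box 8's list, so box 8 = brown.
The 2 variables box 2 and box 5 are confined to {green, red}, which locks those values in; drop them from box 1, box 6, box 7.
box 1 and box 3 share exactly the 2 values {pink, white}; by pigeonhole those values go to them, so strike pink, white from box 7.
So box 7 = orange.

orange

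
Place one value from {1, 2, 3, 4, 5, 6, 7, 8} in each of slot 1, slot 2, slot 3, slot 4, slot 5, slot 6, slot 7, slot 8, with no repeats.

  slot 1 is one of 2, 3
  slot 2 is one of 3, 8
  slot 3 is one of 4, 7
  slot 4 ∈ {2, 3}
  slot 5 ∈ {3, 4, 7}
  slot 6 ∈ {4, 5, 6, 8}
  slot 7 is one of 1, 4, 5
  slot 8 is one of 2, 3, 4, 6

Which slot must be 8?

The 8 variables together cover exactly {1, 2, 3, 4, 5, 6, 7, 8} — 8 values for 8 variables — and 1 appears only in slot 7's list, so slot 7 = 1.
The 7 still-open variables draw from only 7 values {2, 3, 4, 5, 6, 7, 8}, so each is used; only slot 6 can be 5, hence slot 6 = 5.
The 6 still-open variables draw from only 6 values {2, 3, 4, 6, 7, 8}, so each is used; only slot 8 can be 6, hence slot 8 = 6.
The 5 still-open variables together cover exactly {2, 3, 4, 7, 8} — 5 values for 5 variables — and 8 appears only in slot 2's list, so slot 2 = 8.

slot 2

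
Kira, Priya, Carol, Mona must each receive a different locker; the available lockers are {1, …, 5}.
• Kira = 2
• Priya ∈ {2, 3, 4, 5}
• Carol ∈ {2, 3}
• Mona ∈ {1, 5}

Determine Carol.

Kira must be 2 (only option left). Remove 2 from Priya, Carol.
So Carol = 3.

3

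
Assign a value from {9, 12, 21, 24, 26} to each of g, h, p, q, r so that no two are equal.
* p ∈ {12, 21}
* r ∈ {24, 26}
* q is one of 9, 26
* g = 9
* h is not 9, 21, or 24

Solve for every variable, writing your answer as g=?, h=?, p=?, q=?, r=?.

g's domain is down to {9}, so g = 9. So q can't be 9.
q has just one choice, so q = 26. Eliminate 26 elsewhere: h, r.
r's domain is down to {24}, so r = 24.
h's domain is down to {12}, so h = 12. So p can't be 12.
p's domain is down to {21}, so p = 21.

g=9, h=12, p=21, q=26, r=24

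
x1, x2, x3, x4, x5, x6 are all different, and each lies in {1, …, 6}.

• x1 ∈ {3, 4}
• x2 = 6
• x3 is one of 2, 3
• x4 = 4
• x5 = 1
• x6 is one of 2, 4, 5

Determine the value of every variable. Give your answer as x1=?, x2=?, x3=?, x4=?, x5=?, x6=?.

x1=3, x2=6, x3=2, x4=4, x5=1, x6=5

x2's domain is down to {6}, so x2 = 6.
x4 must be 4 (only option left). Remove 4 from x1, x6.
x5 must be 1 (only option left).
x1's domain is down to {3}, so x1 = 3. So x3 can't be 3.
x3 has just one choice, so x3 = 2. So x6 can't be 2.
x6 has just one choice, so x6 = 5.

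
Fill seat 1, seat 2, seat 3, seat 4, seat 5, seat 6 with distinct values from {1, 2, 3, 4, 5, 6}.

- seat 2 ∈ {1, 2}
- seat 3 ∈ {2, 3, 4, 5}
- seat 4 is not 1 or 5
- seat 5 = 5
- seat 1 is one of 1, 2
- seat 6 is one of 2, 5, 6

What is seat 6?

seat 5 has just one choice, so seat 5 = 5. Remove 5 from seat 3, seat 6.
seat 1 and seat 2 between them cover only {1, 2} — a naked pair. Remove those values from seat 3, seat 4, seat 6.
So seat 6 = 6.

6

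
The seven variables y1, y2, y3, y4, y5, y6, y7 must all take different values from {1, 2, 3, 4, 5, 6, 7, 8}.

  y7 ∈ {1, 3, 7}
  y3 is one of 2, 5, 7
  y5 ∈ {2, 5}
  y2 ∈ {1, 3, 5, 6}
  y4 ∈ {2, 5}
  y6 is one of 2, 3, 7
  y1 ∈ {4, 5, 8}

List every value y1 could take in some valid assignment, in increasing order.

4, 8

y4 and y5 share exactly the 2 values {2, 5}; by pigeonhole those values go to them, so strike 2, 5 from y1, y2, y3, y6.
y3 must be 7 (only option left). Eliminate 7 elsewhere: y6, y7.
y6 must be 3 (only option left). Eliminate 3 elsewhere: y2, y7.
y7 must be 1 (only option left). So y2 can't be 1.
y2 has just one choice, so y2 = 6.
No further eliminations apply; y1 can still be any of 4, 8.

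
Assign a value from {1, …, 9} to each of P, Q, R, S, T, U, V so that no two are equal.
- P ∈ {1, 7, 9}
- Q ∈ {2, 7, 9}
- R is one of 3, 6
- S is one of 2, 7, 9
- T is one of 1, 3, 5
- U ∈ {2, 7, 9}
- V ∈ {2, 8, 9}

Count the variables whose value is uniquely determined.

Q, S, U between them cover only {2, 7, 9} — a naked triple. Remove those values from P, V.
That leaves P = 1. Strike 1 from T.
V's domain is down to {8}, so V = 8.
Determined: P=1, V=8. The other variables each still have more than one consistent value. That makes 2.

2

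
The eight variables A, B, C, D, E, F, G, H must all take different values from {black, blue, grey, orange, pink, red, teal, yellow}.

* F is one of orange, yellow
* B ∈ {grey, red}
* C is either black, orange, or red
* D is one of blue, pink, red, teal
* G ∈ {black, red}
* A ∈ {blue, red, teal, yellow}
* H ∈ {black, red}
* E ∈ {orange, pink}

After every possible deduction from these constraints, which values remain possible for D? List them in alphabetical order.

blue, teal

Among the 8 variables, grey fits only B (and all 8 values in {black, blue, grey, orange, pink, red, teal, yellow} must be used), so B = grey.
G and H between them cover only {black, red} — a naked pair. Remove those values from A, C, D.
C must be orange (only option left). Strike orange from E, F.
E must be pink (only option left). Strike pink from D.
F has just one choice, so F = yellow. Eliminate yellow elsewhere: A.
No further eliminations apply; D can still be any of blue, teal.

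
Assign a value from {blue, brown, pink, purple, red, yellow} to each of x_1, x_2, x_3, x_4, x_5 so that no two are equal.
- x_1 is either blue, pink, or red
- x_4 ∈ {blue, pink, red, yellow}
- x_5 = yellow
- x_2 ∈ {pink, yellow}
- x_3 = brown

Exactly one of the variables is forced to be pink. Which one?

x_3 must be brown (only option left).
That leaves x_5 = yellow. So x_2, x_4 can't be yellow.
So pink goes to x_2.

x_2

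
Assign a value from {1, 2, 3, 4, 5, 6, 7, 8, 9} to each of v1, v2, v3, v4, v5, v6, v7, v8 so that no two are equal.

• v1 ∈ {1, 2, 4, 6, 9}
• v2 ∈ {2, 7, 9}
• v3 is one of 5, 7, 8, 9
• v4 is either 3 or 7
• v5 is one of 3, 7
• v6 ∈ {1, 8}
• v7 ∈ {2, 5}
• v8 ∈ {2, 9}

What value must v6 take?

v4 and v5 between them cover only {3, 7} — a naked pair. Remove those values from v2, v3.
v2 and v8 between them cover only {2, 9} — a naked pair. Remove those values from v1, v3, v7.
v7 has just one choice, so v7 = 5. So v3 can't be 5.
v3 has just one choice, so v3 = 8. Eliminate 8 elsewhere: v6.
So v6 = 1.

1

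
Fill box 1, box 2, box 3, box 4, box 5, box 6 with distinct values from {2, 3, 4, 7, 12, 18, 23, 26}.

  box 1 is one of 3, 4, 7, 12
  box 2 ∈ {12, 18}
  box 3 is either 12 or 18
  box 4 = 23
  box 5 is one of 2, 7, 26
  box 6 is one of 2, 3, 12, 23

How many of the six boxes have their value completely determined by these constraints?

box 4 must be 23 (only option left). Remove 23 from box 6.
box 2 and box 3 share exactly the 2 values {12, 18}; by pigeonhole those values go to them, so strike 12, 18 from box 1, box 6.
Determined: box 4=23. The other boxes each still have more than one consistent value. That makes 1.

1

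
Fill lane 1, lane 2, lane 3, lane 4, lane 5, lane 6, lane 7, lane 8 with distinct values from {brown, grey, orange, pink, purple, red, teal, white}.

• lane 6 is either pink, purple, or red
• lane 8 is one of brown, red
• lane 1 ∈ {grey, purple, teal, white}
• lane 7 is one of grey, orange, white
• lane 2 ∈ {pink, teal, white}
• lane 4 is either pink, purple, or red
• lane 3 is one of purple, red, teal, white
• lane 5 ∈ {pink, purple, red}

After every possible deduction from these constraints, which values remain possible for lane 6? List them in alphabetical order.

pink, purple, red

The 8 variables together cover exactly {brown, grey, orange, pink, purple, red, teal, white} — 8 values for 8 variables — and brown appears only in lane 8's list, so lane 8 = brown.
Among the 7 still-open variables, orange fits only lane 7 (and all 7 values in {grey, orange, pink, purple, red, teal, white} must be used), so lane 7 = orange.
The 6 still-open variables together cover exactly {grey, pink, purple, red, teal, white} — 6 values for 6 variables — and grey appears only in lane 1's list, so lane 1 = grey.
lane 4, lane 5, lane 6 share exactly the 3 values {pink, purple, red}; by pigeonhole those values go to them, so strike pink, purple, red from lane 2, lane 3.
No further eliminations apply; lane 6 can still be any of pink, purple, red.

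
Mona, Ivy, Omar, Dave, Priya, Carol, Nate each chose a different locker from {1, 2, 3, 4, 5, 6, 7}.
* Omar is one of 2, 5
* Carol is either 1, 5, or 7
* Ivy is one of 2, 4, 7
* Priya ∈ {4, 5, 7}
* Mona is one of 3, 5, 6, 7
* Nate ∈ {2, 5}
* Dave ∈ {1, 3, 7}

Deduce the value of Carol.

The 7 variables draw from only 7 values {1, 2, 3, 4, 5, 6, 7}, so each is used; only Mona can be 6, hence Mona = 6.
Among the 6 still-open variables, 3 fits only Dave (and all 6 values in {1, 2, 3, 4, 5, 7} must be used), so Dave = 3.
The 5 still-open variables draw from only 5 values {1, 2, 4, 5, 7}, so each is used; only Carol can be 1, hence Carol = 1.

1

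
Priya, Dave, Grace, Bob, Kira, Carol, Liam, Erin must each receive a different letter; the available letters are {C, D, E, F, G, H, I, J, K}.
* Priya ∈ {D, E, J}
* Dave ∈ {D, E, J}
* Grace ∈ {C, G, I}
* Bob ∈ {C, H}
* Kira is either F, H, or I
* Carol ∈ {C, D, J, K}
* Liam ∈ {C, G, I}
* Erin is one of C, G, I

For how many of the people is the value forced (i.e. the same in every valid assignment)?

Grace, Liam, Erin between them cover only {C, G, I} — a naked triple. Remove those values from Bob, Kira, Carol.
Bob's domain is down to {H}, so Bob = H. Strike H from Kira.
That leaves Kira = F.
Determined: Bob=H, Kira=F. The other people each still have more than one consistent value. That makes 2.

2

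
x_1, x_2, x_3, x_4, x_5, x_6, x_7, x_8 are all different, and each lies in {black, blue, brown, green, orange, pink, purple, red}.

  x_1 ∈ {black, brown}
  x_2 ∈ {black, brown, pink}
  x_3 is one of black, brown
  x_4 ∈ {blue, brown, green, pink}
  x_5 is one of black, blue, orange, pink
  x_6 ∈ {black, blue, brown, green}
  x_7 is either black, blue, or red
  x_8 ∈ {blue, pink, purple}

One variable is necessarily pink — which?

The 8 variables draw from only 8 values {black, blue, brown, green, orange, pink, purple, red}, so each is used; only x_5 can be orange, hence x_5 = orange.
Among the 7 still-open variables, purple fits only x_8 (and all 7 values in {black, blue, brown, green, pink, purple, red} must be used), so x_8 = purple.
The 6 still-open variables draw from only 6 values {black, blue, brown, green, pink, red}, so each is used; only x_7 can be red, hence x_7 = red.
x_1 and x_3 between them cover only {black, brown} — a naked pair. Remove those values from x_2, x_4, x_6.
So pink goes to x_2.

x_2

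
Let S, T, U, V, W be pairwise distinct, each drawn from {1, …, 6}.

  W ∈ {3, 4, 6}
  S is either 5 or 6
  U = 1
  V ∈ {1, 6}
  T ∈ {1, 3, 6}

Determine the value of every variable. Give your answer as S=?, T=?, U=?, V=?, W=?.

S=5, T=3, U=1, V=6, W=4

U has just one choice, so U = 1. Remove 1 from T, V.
V has just one choice, so V = 6. Strike 6 from S, T, W.
That leaves S = 5.
T must be 3 (only option left). So W can't be 3.
W has just one choice, so W = 4.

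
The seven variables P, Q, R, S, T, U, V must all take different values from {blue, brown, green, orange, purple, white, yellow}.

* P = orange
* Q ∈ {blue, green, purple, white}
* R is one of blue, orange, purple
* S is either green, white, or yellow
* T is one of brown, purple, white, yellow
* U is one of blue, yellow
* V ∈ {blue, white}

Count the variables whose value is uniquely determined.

2

P's domain is down to {orange}, so P = orange. Remove orange from R.
The 6 still-open variables together cover exactly {blue, brown, green, purple, white, yellow} — 6 values for 6 variables — and brown appears only in T's list, so T = brown.
Determined: P=orange, T=brown. The other variables each still have more than one consistent value. That makes 2.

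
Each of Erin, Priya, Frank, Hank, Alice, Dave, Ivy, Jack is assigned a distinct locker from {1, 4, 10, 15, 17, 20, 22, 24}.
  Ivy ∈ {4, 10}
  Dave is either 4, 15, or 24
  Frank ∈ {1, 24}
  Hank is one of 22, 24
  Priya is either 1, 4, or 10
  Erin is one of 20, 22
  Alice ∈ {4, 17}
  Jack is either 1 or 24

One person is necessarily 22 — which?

Hank

The 8 variables together cover exactly {1, 4, 10, 15, 17, 20, 22, 24} — 8 values for 8 variables — and 15 appears only in Dave's list, so Dave = 15.
The 7 still-open variables together cover exactly {1, 4, 10, 17, 20, 22, 24} — 7 values for 7 variables — and 17 appears only in Alice's list, so Alice = 17.
The 6 still-open variables draw from only 6 values {1, 4, 10, 20, 22, 24}, so each is used; only Erin can be 20, hence Erin = 20.
The 5 still-open variables together cover exactly {1, 4, 10, 22, 24} — 5 values for 5 variables — and 22 appears only in Hank's list, so Hank = 22.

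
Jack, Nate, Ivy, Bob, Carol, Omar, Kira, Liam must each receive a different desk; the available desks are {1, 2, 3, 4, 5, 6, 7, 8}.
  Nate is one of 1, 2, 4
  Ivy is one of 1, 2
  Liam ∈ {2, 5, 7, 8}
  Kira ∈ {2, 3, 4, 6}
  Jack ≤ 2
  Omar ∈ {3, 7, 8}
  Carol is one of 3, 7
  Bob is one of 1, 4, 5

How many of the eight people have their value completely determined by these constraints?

The 8 variables together cover exactly {1, 2, 3, 4, 5, 6, 7, 8} — 8 values for 8 variables — and 6 appears only in Kira's list, so Kira = 6.
Jack and Ivy between them cover only {1, 2} — a naked pair. Remove those values from Nate, Bob, Liam.
Nate has just one choice, so Nate = 4. Strike 4 from Bob.
That leaves Bob = 5. Remove 5 from Liam.
Determined: Nate=4, Bob=5, Kira=6. The other people each still have more than one consistent value. That makes 3.

3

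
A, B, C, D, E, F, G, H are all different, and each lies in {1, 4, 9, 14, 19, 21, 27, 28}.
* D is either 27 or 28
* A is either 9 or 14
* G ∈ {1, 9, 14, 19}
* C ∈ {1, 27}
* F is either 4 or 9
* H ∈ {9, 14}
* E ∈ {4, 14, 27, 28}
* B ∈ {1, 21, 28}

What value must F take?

Among the 8 variables, 19 fits only G (and all 8 values in {1, 4, 9, 14, 19, 21, 27, 28} must be used), so G = 19.
The 7 still-open variables draw from only 7 values {1, 4, 9, 14, 21, 27, 28}, so each is used; only B can be 21, hence B = 21.
Among the 6 still-open variables, 1 fits only C (and all 6 values in {1, 4, 9, 14, 27, 28} must be used), so C = 1.
A and H between them cover only {9, 14} — a naked pair. Remove those values from E, F.
So F = 4.

4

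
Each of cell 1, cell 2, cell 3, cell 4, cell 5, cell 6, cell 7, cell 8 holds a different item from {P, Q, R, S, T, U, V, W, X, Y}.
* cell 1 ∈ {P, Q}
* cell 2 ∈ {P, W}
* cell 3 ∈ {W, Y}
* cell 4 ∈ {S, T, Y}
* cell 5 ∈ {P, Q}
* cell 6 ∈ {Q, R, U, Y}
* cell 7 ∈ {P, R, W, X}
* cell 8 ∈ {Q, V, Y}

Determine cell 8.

V

The 2 variables cell 1 and cell 5 are confined to {P, Q}, which locks those values in; drop them from cell 2, cell 6, cell 7, cell 8.
cell 2 must be W (only option left). Eliminate W elsewhere: cell 3, cell 7.
That leaves cell 3 = Y. Remove Y from cell 4, cell 6, cell 8.
So cell 8 = V.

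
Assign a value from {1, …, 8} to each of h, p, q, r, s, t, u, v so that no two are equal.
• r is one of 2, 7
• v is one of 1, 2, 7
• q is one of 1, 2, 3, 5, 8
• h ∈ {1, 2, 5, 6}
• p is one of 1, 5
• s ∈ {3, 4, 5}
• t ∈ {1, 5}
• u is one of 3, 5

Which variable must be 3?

u

The 8 variables draw from only 8 values {1, 2, 3, 4, 5, 6, 7, 8}, so each is used; only s can be 4, hence s = 4.
The 7 still-open variables together cover exactly {1, 2, 3, 5, 6, 7, 8} — 7 values for 7 variables — and 6 appears only in h's list, so h = 6.
Among the 6 still-open variables, 8 fits only q (and all 6 values in {1, 2, 3, 5, 7, 8} must be used), so q = 8.
Among the 5 still-open variables, 3 fits only u (and all 5 values in {1, 2, 3, 5, 7} must be used), so u = 3.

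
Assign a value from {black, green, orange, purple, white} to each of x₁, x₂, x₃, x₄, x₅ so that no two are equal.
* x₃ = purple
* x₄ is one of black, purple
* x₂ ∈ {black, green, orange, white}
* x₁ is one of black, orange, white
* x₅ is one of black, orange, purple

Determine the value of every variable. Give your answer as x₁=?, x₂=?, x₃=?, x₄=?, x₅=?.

x₁=white, x₂=green, x₃=purple, x₄=black, x₅=orange

x₃'s domain is down to {purple}, so x₃ = purple. Eliminate purple elsewhere: x₄, x₅.
x₄ must be black (only option left). Remove black from x₁, x₂, x₅.
x₅ has just one choice, so x₅ = orange. Remove orange from x₁, x₂.
That leaves x₁ = white. Eliminate white elsewhere: x₂.
x₂ has just one choice, so x₂ = green.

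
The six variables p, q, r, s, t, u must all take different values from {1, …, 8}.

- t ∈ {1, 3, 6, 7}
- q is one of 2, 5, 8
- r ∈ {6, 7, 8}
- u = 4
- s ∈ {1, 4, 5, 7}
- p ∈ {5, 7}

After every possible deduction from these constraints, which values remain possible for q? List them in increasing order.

2, 5, 8

u's domain is down to {4}, so u = 4. Strike 4 from s.
No further eliminations apply; q can still be any of 2, 5, 8.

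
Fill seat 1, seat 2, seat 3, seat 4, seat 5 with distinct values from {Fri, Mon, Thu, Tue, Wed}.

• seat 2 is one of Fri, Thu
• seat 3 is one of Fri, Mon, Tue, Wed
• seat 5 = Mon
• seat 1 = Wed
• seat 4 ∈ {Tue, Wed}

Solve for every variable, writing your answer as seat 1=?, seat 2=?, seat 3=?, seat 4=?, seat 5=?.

seat 1 has just one choice, so seat 1 = Wed. Eliminate Wed elsewhere: seat 3, seat 4.
seat 4 must be Tue (only option left). So seat 3 can't be Tue.
That leaves seat 5 = Mon. Eliminate Mon elsewhere: seat 3.
That leaves seat 3 = Fri. Eliminate Fri elsewhere: seat 2.
seat 2's domain is down to {Thu}, so seat 2 = Thu.

seat 1=Wed, seat 2=Thu, seat 3=Fri, seat 4=Tue, seat 5=Mon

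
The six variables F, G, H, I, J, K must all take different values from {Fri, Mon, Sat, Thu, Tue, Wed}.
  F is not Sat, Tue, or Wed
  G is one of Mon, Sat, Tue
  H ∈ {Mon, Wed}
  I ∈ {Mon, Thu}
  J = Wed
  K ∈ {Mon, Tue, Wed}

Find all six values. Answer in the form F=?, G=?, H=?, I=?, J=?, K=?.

F=Fri, G=Sat, H=Mon, I=Thu, J=Wed, K=Tue

J has just one choice, so J = Wed. So H, K can't be Wed.
That leaves H = Mon. Remove Mon from F, G, I, K.
That leaves I = Thu. So F can't be Thu.
K's domain is down to {Tue}, so K = Tue. So G can't be Tue.
That leaves F = Fri.
G has just one choice, so G = Sat.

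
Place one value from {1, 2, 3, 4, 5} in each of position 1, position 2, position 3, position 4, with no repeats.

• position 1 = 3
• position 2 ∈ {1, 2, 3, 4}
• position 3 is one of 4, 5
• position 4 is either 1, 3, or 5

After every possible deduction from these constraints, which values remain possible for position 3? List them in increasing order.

4, 5

position 1's domain is down to {3}, so position 1 = 3. Strike 3 from position 2, position 4.
No further eliminations apply; position 3 can still be any of 4, 5.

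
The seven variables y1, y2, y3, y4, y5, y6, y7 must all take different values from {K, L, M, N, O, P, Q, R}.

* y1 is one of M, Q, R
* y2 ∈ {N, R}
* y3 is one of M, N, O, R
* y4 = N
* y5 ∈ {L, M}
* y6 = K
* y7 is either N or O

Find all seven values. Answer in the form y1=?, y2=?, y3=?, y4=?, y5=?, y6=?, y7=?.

y1=Q, y2=R, y3=M, y4=N, y5=L, y6=K, y7=O

y4 has just one choice, so y4 = N. Strike N from y2, y3, y7.
y6 must be K (only option left).
y7's domain is down to {O}, so y7 = O. Eliminate O elsewhere: y3.
y2's domain is down to {R}, so y2 = R. Remove R from y1, y3.
y3 has just one choice, so y3 = M. Eliminate M elsewhere: y1, y5.
That leaves y5 = L.
y1's domain is down to {Q}, so y1 = Q.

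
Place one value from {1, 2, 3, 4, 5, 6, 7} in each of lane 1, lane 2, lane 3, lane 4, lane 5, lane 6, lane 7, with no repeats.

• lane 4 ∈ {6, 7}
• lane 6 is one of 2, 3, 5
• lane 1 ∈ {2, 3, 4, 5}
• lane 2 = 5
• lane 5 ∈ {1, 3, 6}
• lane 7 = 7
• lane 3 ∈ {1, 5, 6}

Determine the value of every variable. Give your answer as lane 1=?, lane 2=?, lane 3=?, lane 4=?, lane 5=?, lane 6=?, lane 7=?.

lane 2's domain is down to {5}, so lane 2 = 5. Eliminate 5 elsewhere: lane 1, lane 3, lane 6.
That leaves lane 7 = 7. Eliminate 7 elsewhere: lane 4.
lane 4's domain is down to {6}, so lane 4 = 6. Remove 6 from lane 3, lane 5.
lane 3 must be 1 (only option left). So lane 5 can't be 1.
lane 5's domain is down to {3}, so lane 5 = 3. Strike 3 from lane 1, lane 6.
That leaves lane 6 = 2. Remove 2 from lane 1.
That leaves lane 1 = 4.

lane 1=4, lane 2=5, lane 3=1, lane 4=6, lane 5=3, lane 6=2, lane 7=7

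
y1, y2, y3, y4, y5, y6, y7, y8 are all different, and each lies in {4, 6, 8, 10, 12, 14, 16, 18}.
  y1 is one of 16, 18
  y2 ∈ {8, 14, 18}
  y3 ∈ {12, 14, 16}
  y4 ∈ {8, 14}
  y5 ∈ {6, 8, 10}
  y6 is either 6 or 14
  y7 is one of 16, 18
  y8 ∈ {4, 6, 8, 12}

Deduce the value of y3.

The 8 variables draw from only 8 values {4, 6, 8, 10, 12, 14, 16, 18}, so each is used; only y8 can be 4, hence y8 = 4.
The 7 still-open variables together cover exactly {6, 8, 10, 12, 14, 16, 18} — 7 values for 7 variables — and 10 appears only in y5's list, so y5 = 10.
Among the 6 still-open variables, 6 fits only y6 (and all 6 values in {6, 8, 12, 14, 16, 18} must be used), so y6 = 6.
Among the 5 still-open variables, 12 fits only y3 (and all 5 values in {8, 12, 14, 16, 18} must be used), so y3 = 12.

12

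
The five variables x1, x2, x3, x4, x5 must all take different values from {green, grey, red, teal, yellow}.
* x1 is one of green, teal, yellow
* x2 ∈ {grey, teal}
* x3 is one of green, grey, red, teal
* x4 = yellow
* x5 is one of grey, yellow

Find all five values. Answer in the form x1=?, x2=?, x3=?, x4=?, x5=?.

x4 must be yellow (only option left). So x1, x5 can't be yellow.
x5 must be grey (only option left). Remove grey from x2, x3.
x2's domain is down to {teal}, so x2 = teal. Strike teal from x1, x3.
x1 has just one choice, so x1 = green. So x3 can't be green.
That leaves x3 = red.

x1=green, x2=teal, x3=red, x4=yellow, x5=grey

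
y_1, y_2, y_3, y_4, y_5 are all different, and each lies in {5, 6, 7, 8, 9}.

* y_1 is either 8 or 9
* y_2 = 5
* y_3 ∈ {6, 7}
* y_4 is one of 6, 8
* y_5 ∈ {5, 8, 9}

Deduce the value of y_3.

y_2 has just one choice, so y_2 = 5. Eliminate 5 elsewhere: y_5.
Among the 4 still-open variables, 7 fits only y_3 (and all 4 values in {6, 7, 8, 9} must be used), so y_3 = 7.

7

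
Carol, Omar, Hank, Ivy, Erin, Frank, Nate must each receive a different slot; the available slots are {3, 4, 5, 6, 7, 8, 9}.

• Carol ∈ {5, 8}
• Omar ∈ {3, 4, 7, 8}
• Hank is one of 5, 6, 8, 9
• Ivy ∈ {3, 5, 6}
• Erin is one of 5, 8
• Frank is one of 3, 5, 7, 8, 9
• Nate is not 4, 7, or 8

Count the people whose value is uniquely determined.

2

The 7 variables draw from only 7 values {3, 4, 5, 6, 7, 8, 9}, so each is used; only Omar can be 4, hence Omar = 4.
The 6 still-open variables draw from only 6 values {3, 5, 6, 7, 8, 9}, so each is used; only Frank can be 7, hence Frank = 7.
Carol and Erin between them cover only {5, 8} — a naked pair. Remove those values from Hank, Ivy, Nate.
Determined: Omar=4, Frank=7. The other people each still have more than one consistent value. That makes 2.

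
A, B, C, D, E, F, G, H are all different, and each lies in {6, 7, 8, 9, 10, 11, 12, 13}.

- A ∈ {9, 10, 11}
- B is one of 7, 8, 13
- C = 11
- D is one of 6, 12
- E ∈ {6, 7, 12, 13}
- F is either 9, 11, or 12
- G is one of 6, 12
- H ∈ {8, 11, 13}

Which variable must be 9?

C's domain is down to {11}, so C = 11. Eliminate 11 elsewhere: A, F, H.
The 7 still-open variables together cover exactly {6, 7, 8, 9, 10, 12, 13} — 7 values for 7 variables — and 10 appears only in A's list, so A = 10.
The 6 still-open variables draw from only 6 values {6, 7, 8, 9, 12, 13}, so each is used; only F can be 9, hence F = 9.

F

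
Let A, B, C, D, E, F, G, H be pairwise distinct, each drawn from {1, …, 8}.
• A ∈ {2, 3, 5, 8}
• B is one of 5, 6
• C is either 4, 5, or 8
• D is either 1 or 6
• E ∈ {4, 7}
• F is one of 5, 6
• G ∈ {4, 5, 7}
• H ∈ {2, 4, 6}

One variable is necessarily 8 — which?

Among the 8 variables, 1 fits only D (and all 8 values in {1, 2, 3, 4, 5, 6, 7, 8} must be used), so D = 1.
The 7 still-open variables draw from only 7 values {2, 3, 4, 5, 6, 7, 8}, so each is used; only A can be 3, hence A = 3.
The 6 still-open variables draw from only 6 values {2, 4, 5, 6, 7, 8}, so each is used; only H can be 2, hence H = 2.
The 5 still-open variables draw from only 5 values {4, 5, 6, 7, 8}, so each is used; only C can be 8, hence C = 8.

C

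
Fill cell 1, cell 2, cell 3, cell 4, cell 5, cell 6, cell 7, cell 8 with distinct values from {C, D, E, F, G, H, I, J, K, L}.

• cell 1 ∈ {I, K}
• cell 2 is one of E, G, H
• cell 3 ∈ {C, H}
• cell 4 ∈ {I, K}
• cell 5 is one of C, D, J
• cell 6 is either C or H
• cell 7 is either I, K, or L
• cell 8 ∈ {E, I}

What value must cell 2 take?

G

cell 1 and cell 4 share exactly the 2 values {I, K}; by pigeonhole those values go to them, so strike I, K from cell 7, cell 8.
cell 7 has just one choice, so cell 7 = L.
That leaves cell 8 = E. Eliminate E elsewhere: cell 2.
The 2 variables cell 3 and cell 6 are confined to {C, H}, which locks those values in; drop them from cell 2, cell 5.
So cell 2 = G.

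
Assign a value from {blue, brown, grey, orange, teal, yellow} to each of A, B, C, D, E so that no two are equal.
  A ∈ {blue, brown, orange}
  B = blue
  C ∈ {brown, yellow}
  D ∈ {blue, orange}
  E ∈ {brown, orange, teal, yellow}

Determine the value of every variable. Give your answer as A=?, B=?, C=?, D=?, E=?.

A=brown, B=blue, C=yellow, D=orange, E=teal

B must be blue (only option left). Strike blue from A, D.
D has just one choice, so D = orange. Remove orange from A, E.
A must be brown (only option left). Eliminate brown elsewhere: C, E.
That leaves C = yellow. Strike yellow from E.
E's domain is down to {teal}, so E = teal.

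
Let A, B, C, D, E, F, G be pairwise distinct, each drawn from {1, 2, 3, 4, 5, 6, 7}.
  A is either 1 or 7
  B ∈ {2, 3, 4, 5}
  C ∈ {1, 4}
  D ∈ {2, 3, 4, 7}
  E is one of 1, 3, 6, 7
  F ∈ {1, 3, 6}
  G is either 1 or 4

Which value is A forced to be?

7

The 7 variables together cover exactly {1, 2, 3, 4, 5, 6, 7} — 7 values for 7 variables — and 5 appears only in B's list, so B = 5.
The 6 still-open variables together cover exactly {1, 2, 3, 4, 6, 7} — 6 values for 6 variables — and 2 appears only in D's list, so D = 2.
C and G between them cover only {1, 4} — a naked pair. Remove those values from A, E, F.
So A = 7.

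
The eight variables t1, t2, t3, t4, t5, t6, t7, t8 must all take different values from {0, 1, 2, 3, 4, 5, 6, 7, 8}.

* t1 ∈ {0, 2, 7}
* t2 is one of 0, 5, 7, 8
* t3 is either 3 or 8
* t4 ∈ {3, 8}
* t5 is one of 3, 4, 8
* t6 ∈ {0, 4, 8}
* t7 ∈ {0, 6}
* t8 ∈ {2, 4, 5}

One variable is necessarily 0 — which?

The 8 variables draw from only 8 values {0, 2, 3, 4, 5, 6, 7, 8}, so each is used; only t7 can be 6, hence t7 = 6.
t3 and t4 share exactly the 2 values {3, 8}; by pigeonhole those values go to them, so strike 3, 8 from t2, t5, t6.
That leaves t5 = 4. Eliminate 4 elsewhere: t6, t8.
So 0 goes to t6.

t6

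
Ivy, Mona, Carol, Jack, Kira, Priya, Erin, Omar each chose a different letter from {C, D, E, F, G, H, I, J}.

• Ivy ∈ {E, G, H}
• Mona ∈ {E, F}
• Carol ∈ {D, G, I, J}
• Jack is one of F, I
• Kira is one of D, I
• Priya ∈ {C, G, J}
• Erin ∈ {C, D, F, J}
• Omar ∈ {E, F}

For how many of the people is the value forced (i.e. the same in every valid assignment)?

3

Among the 8 variables, H fits only Ivy (and all 8 values in {C, D, E, F, G, H, I, J} must be used), so Ivy = H.
Mona and Omar between them cover only {E, F} — a naked pair. Remove those values from Jack, Erin.
That leaves Jack = I. So Carol, Kira can't be I.
Kira has just one choice, so Kira = D. So Carol, Erin can't be D.
Determined: Ivy=H, Jack=I, Kira=D. The other people each still have more than one consistent value. That makes 3.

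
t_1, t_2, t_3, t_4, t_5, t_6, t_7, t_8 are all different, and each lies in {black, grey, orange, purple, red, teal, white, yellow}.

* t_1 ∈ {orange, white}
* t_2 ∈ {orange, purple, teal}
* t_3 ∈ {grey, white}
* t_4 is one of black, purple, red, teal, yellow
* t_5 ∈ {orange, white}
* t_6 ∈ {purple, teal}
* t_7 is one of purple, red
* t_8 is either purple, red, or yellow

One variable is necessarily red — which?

t_7

The 8 variables draw from only 8 values {black, grey, orange, purple, red, teal, white, yellow}, so each is used; only t_4 can be black, hence t_4 = black.
Among the 7 still-open variables, grey fits only t_3 (and all 7 values in {grey, orange, purple, red, teal, white, yellow} must be used), so t_3 = grey.
The 6 still-open variables draw from only 6 values {orange, purple, red, teal, white, yellow}, so each is used; only t_8 can be yellow, hence t_8 = yellow.
Among the 5 still-open variables, red fits only t_7 (and all 5 values in {orange, purple, red, teal, white} must be used), so t_7 = red.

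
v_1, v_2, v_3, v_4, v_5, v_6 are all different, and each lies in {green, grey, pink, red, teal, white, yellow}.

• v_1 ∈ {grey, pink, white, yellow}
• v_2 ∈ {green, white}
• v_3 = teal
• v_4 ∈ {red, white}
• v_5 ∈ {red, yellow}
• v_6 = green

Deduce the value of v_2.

white

v_3 must be teal (only option left).
v_6 must be green (only option left). Remove green from v_2.
So v_2 = white.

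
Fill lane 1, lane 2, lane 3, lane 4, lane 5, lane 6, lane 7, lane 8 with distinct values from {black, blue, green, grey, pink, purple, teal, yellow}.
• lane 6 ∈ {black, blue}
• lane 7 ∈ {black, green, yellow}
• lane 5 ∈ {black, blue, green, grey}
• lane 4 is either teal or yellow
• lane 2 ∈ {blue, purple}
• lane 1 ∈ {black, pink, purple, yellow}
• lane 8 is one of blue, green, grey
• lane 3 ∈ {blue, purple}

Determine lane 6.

The 8 variables draw from only 8 values {black, blue, green, grey, pink, purple, teal, yellow}, so each is used; only lane 1 can be pink, hence lane 1 = pink.
The 7 still-open variables together cover exactly {black, blue, green, grey, purple, teal, yellow} — 7 values for 7 variables — and teal appears only in lane 4's list, so lane 4 = teal.
Among the 6 still-open variables, yellow fits only lane 7 (and all 6 values in {black, blue, green, grey, purple, yellow} must be used), so lane 7 = yellow.
lane 2 and lane 3 between them cover only {blue, purple} — a naked pair. Remove those values from lane 5, lane 6, lane 8.
So lane 6 = black.

black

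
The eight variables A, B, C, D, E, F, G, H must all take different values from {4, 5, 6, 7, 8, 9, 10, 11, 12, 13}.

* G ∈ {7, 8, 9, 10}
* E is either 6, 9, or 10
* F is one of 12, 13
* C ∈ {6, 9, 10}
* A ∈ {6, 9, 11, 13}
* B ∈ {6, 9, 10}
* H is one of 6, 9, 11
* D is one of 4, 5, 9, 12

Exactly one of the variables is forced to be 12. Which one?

The 3 variables B, C, E are confined to {6, 9, 10}, which locks those values in; drop them from A, D, G, H.
H must be 11 (only option left). Strike 11 from A.
A has just one choice, so A = 13. Strike 13 from F.
So 12 goes to F.

F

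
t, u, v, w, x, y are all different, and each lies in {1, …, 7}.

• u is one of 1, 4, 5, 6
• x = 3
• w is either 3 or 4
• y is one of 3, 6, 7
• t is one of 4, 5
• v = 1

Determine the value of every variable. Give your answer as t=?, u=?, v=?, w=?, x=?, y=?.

v's domain is down to {1}, so v = 1. Eliminate 1 elsewhere: u.
x must be 3 (only option left). Eliminate 3 elsewhere: w, y.
w must be 4 (only option left). Strike 4 from t, u.
t must be 5 (only option left). So u can't be 5.
u must be 6 (only option left). Remove 6 from y.
That leaves y = 7.

t=5, u=6, v=1, w=4, x=3, y=7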